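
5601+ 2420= 8021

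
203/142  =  1  +  61/142 = 1.43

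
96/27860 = 24/6965 = 0.00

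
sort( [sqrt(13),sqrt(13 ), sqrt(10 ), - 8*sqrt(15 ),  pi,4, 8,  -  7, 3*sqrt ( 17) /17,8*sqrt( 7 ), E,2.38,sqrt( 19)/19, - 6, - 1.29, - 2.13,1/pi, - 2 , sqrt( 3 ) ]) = [ - 8*sqrt(15), - 7, - 6  , - 2.13, - 2, - 1.29,sqrt( 19 )/19,1/pi,3*sqrt( 17 )/17 , sqrt(3),2.38, E,pi, sqrt( 10),  sqrt (13 ),sqrt( 13),4,8,8 * sqrt( 7 )] 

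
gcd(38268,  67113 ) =9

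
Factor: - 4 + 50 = 46 = 2^1*23^1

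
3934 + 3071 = 7005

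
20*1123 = 22460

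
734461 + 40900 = 775361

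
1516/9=1516/9   =  168.44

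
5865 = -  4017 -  -9882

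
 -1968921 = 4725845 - 6694766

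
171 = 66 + 105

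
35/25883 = 35/25883 =0.00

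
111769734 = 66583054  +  45186680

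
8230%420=250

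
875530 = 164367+711163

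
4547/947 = 4 +759/947 = 4.80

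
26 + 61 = 87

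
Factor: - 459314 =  - 2^1 * 179^1*1283^1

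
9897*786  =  7779042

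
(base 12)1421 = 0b100100011001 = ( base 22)4HJ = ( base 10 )2329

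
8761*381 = 3337941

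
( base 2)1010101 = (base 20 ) 45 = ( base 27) 34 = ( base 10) 85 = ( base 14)61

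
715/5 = 143 = 143.00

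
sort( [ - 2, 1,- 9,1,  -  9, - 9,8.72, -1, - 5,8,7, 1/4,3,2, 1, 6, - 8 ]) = [ - 9, - 9, - 9, - 8, - 5, - 2 , - 1 , 1/4, 1,  1,1, 2, 3,6,7 , 8,8.72] 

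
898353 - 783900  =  114453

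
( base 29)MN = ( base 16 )295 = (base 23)15H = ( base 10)661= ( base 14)353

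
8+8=16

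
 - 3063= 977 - 4040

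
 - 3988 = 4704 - 8692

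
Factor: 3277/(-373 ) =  - 29^1*113^1*373^ (-1) 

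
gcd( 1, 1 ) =1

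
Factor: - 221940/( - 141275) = 44388/28255 = 2^2 * 3^4 * 5^( - 1) * 137^1*5651^( - 1)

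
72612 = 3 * 24204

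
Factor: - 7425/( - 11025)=3^1* 7^( -2)*11^1 =33/49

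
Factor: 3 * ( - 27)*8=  - 2^3*3^4 =- 648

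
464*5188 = 2407232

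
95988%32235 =31518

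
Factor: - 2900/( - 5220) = 3^( - 2 )*5^1 = 5/9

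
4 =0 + 4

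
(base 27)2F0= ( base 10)1863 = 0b11101000111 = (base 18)5d9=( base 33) 1NF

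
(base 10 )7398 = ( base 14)29A6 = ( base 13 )34a1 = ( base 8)16346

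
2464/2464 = 1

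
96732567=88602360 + 8130207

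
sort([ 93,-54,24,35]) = [ - 54 , 24, 35 , 93 ]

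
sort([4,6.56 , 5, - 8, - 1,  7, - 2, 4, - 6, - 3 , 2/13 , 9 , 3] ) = [ - 8, - 6,- 3,  -  2 , - 1, 2/13, 3,4 , 4 , 5, 6.56, 7,9 ]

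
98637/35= 2818 + 1/5=2818.20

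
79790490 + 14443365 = 94233855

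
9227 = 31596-22369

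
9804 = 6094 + 3710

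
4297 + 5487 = 9784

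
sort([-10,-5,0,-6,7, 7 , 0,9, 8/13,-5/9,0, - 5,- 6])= [-10,-6, - 6,- 5,-5, - 5/9,0,0,0,8/13 , 7, 7,9 ]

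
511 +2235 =2746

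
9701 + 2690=12391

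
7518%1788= 366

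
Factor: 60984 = 2^3*3^2*7^1*11^2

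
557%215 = 127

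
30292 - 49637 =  - 19345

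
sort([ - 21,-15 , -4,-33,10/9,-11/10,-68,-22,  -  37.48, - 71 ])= [ - 71, - 68,-37.48, - 33 ,-22, -21 , - 15,  -  4 ,-11/10,10/9]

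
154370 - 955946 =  - 801576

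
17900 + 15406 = 33306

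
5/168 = 5/168 =0.03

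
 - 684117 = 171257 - 855374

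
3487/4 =871 + 3/4  =  871.75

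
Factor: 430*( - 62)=-2^2 * 5^1 *31^1 *43^1 =- 26660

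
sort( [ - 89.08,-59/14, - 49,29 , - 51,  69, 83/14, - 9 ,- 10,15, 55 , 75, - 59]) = [ - 89.08 , - 59, - 51, - 49, - 10 , - 9, - 59/14, 83/14,15,29,55,69,75] 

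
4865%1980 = 905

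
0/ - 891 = 0/1  =  - 0.00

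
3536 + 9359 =12895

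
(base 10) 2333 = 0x91D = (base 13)10a6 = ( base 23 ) 49a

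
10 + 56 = 66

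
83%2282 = 83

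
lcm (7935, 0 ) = 0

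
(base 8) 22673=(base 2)10010110111011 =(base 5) 302114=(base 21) 10IK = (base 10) 9659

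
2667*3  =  8001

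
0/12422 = 0=0.00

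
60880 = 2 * 30440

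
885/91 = 9 + 66/91=9.73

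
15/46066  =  15/46066 = 0.00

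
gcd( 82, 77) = 1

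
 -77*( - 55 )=4235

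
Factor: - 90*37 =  - 2^1 * 3^2 * 5^1 * 37^1 = - 3330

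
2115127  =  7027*301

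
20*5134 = 102680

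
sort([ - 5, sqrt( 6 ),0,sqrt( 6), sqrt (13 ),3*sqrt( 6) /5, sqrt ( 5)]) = [-5,0,3*sqrt( 6)/5,sqrt( 5),sqrt( 6),sqrt(6),sqrt( 13)]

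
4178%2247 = 1931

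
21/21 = 1 = 1.00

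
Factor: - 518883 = - 3^1 * 257^1*673^1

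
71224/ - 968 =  - 74 +51/121 = -  73.58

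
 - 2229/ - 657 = 743/219 = 3.39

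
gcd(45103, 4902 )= 1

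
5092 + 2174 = 7266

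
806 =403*2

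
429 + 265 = 694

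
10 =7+3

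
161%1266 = 161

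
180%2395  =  180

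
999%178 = 109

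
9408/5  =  1881 + 3/5 = 1881.60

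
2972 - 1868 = 1104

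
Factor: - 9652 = - 2^2 * 19^1*127^1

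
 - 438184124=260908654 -699092778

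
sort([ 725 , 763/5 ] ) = [ 763/5,725] 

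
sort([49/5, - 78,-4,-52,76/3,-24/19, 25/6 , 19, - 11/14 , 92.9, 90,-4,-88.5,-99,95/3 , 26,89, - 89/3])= [ - 99, - 88.5,-78,  -  52, - 89/3,- 4, - 4, - 24/19, - 11/14,25/6 , 49/5,  19,76/3,26,95/3,89,90, 92.9]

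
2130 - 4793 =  - 2663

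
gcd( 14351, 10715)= 1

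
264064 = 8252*32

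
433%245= 188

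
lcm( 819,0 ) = 0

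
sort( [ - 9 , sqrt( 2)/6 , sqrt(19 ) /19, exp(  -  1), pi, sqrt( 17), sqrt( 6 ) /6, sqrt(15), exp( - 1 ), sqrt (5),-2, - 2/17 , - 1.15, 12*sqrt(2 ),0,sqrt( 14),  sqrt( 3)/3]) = [-9, - 2,-1.15,  -  2/17, 0, sqrt( 19 ) /19, sqrt(2 ) /6, exp(-1),exp(  -  1 ) , sqrt( 6)/6,sqrt( 3)/3, sqrt( 5) , pi, sqrt (14 ) , sqrt( 15),sqrt(17), 12* sqrt( 2)]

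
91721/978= 91721/978 = 93.78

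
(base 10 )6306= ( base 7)24246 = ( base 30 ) 706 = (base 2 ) 1100010100010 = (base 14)2426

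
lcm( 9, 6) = 18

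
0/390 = 0 = 0.00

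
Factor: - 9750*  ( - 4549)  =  2^1*3^1 * 5^3*13^1*4549^1 = 44352750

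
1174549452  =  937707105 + 236842347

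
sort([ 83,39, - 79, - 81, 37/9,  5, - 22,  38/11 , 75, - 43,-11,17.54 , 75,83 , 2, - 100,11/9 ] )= [ - 100,  -  81, - 79, - 43, - 22,  -  11,11/9,2,  38/11,37/9,5,  17.54 , 39,75, 75, 83 , 83 ] 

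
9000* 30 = 270000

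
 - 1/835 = -1/835 = -  0.00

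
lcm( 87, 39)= 1131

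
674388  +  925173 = 1599561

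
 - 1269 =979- 2248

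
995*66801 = 66466995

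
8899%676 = 111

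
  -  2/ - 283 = 2/283 = 0.01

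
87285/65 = 17457/13 = 1342.85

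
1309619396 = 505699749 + 803919647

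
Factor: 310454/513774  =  397/657 = 3^( - 2)*73^( - 1)*397^1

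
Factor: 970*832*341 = 2^7*5^1 * 11^1*13^1 *31^1*97^1 = 275200640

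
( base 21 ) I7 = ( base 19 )115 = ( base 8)601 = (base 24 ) G1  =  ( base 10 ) 385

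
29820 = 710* 42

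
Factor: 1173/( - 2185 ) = -51/95=   - 3^1*5^( - 1)*17^1*19^( - 1 )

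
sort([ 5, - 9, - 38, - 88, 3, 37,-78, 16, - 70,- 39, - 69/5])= [- 88, - 78,- 70, - 39, - 38,  -  69/5,-9, 3, 5, 16, 37]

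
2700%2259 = 441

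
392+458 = 850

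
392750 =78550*5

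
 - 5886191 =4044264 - 9930455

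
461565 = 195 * 2367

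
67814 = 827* 82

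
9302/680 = 13 + 231/340 = 13.68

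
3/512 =3/512=0.01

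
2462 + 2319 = 4781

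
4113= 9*457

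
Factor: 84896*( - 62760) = -2^8*3^1*5^1*7^1*379^1 * 523^1 = - 5328072960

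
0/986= 0= 0.00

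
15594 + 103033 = 118627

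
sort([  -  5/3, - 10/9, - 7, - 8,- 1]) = [-8, - 7, - 5/3 , - 10/9, - 1]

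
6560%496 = 112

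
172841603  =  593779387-420937784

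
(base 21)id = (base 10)391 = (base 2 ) 110000111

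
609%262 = 85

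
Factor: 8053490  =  2^1 * 5^1*31^1*83^1*313^1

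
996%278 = 162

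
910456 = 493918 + 416538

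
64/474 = 32/237=0.14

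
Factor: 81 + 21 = 2^1*3^1*17^1 = 102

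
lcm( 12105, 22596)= 338940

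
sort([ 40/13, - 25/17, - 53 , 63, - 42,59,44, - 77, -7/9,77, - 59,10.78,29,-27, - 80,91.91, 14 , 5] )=[ - 80 , - 77,- 59, - 53,-42, - 27 ,-25/17, - 7/9,40/13,5  ,  10.78,14,29,44, 59,63,77,91.91]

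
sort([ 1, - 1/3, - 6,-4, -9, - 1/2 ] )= [ - 9,-6, - 4,  -  1/2, - 1/3,1] 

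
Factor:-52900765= - 5^1*179^1*59107^1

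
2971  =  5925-2954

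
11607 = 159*73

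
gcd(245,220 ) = 5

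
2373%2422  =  2373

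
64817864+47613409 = 112431273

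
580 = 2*290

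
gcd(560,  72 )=8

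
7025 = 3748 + 3277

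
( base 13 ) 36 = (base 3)1200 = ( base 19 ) 27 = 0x2d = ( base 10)45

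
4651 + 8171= 12822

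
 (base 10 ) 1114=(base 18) 37g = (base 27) 1e7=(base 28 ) 1BM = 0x45a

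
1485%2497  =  1485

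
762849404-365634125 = 397215279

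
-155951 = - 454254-  -  298303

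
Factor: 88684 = 2^2 * 22171^1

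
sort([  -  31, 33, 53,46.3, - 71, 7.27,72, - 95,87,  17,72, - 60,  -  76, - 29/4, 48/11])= [  -  95, - 76, - 71, - 60,-31, - 29/4, 48/11,  7.27, 17, 33,46.3, 53,72, 72 , 87] 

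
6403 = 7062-659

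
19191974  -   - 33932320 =53124294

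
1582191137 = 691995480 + 890195657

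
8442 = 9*938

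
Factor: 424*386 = 163664 = 2^4*53^1*193^1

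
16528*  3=49584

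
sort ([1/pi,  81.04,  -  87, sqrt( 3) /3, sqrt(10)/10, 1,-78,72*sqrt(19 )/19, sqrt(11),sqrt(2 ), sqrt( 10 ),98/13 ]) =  [ - 87,-78, sqrt(10)/10, 1/pi,sqrt( 3)/3,  1, sqrt( 2 ),sqrt(10 ),sqrt(11),98/13,72 * sqrt( 19 )/19, 81.04 ]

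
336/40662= 56/6777=   0.01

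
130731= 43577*3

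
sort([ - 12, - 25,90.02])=[ - 25 , - 12, 90.02]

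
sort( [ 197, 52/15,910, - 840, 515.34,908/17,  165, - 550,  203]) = [ - 840,- 550,52/15,908/17, 165 , 197, 203,515.34, 910]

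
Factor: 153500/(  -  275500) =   -  307/551 = -19^(  -  1 )*29^( - 1 ) * 307^1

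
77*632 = 48664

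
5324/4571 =1 + 753/4571 = 1.16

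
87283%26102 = 8977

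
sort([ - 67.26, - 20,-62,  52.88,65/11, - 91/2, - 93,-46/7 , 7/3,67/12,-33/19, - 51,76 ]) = [ - 93, - 67.26, - 62, - 51,-91/2, - 20, - 46/7 , - 33/19, 7/3,67/12 , 65/11,  52.88,76]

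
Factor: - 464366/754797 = - 2^1*3^ ( - 1)*7^1*41^1*311^( - 1) = - 574/933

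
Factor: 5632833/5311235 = 3^1*5^ ( - 1)* 47^ (-1)*97^(  -  1)*233^(-1)*1091^1*1721^1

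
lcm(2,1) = 2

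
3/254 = 3/254=0.01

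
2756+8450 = 11206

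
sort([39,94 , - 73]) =[  -  73, 39, 94]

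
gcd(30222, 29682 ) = 18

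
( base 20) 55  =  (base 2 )1101001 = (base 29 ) 3I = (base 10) 105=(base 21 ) 50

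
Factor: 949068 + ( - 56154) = 2^1*3^1*11^1*83^1*163^1  =  892914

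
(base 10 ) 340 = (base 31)AU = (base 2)101010100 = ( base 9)417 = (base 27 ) CG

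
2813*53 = 149089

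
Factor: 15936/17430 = 2^5*5^(-1)*7^(  -  1 ) = 32/35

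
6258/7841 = 6258/7841 = 0.80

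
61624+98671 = 160295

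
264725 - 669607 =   -  404882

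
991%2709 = 991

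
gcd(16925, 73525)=25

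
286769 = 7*40967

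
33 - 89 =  - 56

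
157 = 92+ 65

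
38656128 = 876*44128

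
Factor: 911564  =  2^2*281^1*811^1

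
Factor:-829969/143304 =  - 2^( - 3 ) * 3^( - 1)*139^1 = - 139/24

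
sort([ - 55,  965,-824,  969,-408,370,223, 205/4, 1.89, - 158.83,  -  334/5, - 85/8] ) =[ - 824 ,- 408, - 158.83,-334/5,-55, - 85/8,  1.89, 205/4, 223,370,  965,969]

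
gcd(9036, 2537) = 1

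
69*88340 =6095460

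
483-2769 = -2286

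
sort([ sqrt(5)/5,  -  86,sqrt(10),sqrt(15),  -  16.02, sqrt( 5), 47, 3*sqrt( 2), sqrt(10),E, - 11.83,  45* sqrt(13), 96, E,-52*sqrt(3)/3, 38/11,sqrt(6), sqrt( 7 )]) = [ - 86,-52 * sqrt( 3 )/3,  -  16.02, - 11.83, sqrt(5)/5, sqrt ( 5),sqrt( 6), sqrt(7), E,E, sqrt(10 ), sqrt(10),38/11, sqrt ( 15), 3*sqrt ( 2 ), 47, 96, 45*sqrt( 13)]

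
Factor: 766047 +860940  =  1626987 = 3^1 *29^1*18701^1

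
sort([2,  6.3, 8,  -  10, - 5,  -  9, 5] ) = [  -  10,  -  9, -5 , 2, 5, 6.3, 8] 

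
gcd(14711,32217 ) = 1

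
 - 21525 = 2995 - 24520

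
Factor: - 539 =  - 7^2*11^1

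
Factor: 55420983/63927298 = 2^( - 1) * 3^3 * 5531^ (- 1)*5779^ ( - 1)*2052629^1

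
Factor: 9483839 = 9483839^1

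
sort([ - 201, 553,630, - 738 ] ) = [-738, - 201, 553,630 ]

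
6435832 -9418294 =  - 2982462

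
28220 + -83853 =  - 55633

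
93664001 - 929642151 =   -  835978150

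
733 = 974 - 241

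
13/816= 13/816  =  0.02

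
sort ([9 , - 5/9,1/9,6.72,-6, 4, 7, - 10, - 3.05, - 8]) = [-10, - 8,-6,-3.05, - 5/9,1/9,4,6.72,7 , 9]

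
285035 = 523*545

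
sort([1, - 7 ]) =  [-7 , 1]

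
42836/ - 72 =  - 595+1/18 = - 594.94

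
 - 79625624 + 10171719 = -69453905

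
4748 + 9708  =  14456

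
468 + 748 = 1216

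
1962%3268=1962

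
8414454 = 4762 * 1767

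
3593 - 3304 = 289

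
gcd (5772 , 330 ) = 6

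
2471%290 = 151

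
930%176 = 50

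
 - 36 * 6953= - 250308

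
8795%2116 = 331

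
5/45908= 5/45908=   0.00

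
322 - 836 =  - 514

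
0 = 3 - 3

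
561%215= 131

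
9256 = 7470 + 1786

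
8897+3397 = 12294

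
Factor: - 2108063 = - 2108063^1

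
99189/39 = 2543 + 4/13 =2543.31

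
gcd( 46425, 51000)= 75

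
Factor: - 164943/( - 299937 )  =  369/671 = 3^2*11^( - 1 )*41^1*61^( - 1)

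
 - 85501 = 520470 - 605971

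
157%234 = 157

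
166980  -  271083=-104103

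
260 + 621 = 881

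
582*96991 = 56448762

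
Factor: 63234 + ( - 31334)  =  31900 = 2^2 * 5^2 * 11^1 * 29^1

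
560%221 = 118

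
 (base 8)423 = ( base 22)cb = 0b100010011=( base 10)275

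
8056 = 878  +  7178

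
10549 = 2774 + 7775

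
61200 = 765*80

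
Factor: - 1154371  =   -179^1 * 6449^1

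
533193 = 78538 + 454655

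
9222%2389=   2055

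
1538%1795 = 1538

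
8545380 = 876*9755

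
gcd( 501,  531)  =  3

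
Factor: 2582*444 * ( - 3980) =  - 4562703840 = - 2^5*3^1*5^1 * 37^1*199^1*1291^1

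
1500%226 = 144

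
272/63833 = 272/63833  =  0.00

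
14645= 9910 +4735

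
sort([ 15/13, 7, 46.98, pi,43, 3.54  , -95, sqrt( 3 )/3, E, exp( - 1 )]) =[ - 95, exp(-1), sqrt( 3 ) /3 , 15/13 , E , pi,3.54 , 7, 43, 46.98] 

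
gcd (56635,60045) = 5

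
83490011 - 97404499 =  - 13914488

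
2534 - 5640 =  - 3106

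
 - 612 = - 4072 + 3460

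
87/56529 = 29/18843 = 0.00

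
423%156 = 111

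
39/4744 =39/4744 = 0.01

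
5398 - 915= 4483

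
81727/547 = 149 + 224/547 =149.41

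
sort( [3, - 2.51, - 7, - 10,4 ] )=[  -  10, - 7, - 2.51,3,4 ] 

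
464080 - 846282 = -382202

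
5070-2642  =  2428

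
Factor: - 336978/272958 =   -  579/469 = - 3^1*7^( - 1)*67^( - 1)*193^1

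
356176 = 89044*4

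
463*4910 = 2273330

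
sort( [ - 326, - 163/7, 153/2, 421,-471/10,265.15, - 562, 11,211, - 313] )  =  [  -  562, - 326, - 313, - 471/10 , - 163/7, 11,153/2, 211, 265.15, 421 ]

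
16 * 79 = 1264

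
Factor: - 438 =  - 2^1*3^1*73^1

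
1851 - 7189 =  - 5338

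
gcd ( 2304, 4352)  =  256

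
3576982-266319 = 3310663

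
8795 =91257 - 82462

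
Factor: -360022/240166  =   - 13^1*23^( - 2)*61^1   =  - 793/529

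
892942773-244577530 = 648365243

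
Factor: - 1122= - 2^1 * 3^1*11^1*17^1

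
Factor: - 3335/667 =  - 5=-5^1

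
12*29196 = 350352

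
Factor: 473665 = 5^1*61^1*1553^1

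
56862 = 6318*9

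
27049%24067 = 2982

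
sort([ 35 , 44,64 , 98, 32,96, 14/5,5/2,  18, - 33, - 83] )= [ - 83, - 33,5/2, 14/5, 18, 32,35, 44,64, 96,98] 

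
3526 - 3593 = -67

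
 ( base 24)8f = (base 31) 6l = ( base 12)153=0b11001111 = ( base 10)207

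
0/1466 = 0= 0.00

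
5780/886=2890/443= 6.52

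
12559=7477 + 5082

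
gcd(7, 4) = 1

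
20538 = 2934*7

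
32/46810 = 16/23405 = 0.00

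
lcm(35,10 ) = 70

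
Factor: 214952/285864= 97/129 = 3^( - 1)*43^( - 1) * 97^1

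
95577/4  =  95577/4 = 23894.25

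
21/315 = 1/15  =  0.07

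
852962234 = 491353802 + 361608432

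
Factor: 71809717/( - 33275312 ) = -10258531/4753616 = -2^ ( - 4)*7^( - 1)*17^1 * 42443^( - 1)*603443^1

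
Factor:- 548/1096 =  -2^(  -  1 ) = - 1/2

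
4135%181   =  153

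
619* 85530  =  52943070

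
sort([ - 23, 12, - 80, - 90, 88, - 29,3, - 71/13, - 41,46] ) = [ - 90, - 80, - 41,-29, - 23, - 71/13,3,  12,46, 88] 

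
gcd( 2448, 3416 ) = 8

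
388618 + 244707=633325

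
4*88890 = 355560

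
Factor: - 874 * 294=- 256956 = - 2^2 * 3^1 * 7^2*19^1*23^1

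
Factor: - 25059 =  - 3^1 *8353^1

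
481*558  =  268398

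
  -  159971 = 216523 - 376494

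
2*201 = 402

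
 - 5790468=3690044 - 9480512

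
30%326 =30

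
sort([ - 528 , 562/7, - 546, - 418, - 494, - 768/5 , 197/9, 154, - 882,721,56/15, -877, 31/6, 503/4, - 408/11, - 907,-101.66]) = [ - 907, - 882, - 877, - 546, - 528, - 494 , - 418, -768/5,-101.66, - 408/11, 56/15, 31/6, 197/9,562/7,503/4, 154, 721 ] 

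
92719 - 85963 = 6756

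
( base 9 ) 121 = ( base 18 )5A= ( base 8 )144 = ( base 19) 55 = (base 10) 100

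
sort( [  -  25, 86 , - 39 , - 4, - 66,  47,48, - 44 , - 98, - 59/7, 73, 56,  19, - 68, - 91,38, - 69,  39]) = [ - 98, - 91, - 69, - 68, -66,  -  44, - 39 , - 25, - 59/7, - 4,  19, 38,39  ,  47, 48, 56,  73 , 86]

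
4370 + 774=5144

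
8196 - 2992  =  5204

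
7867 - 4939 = 2928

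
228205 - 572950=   -  344745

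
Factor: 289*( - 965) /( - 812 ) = 278885/812=2^(- 2) * 5^1*7^(-1 )*17^2 * 29^( - 1) * 193^1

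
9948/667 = 14 + 610/667 = 14.91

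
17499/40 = 437 + 19/40 = 437.48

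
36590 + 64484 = 101074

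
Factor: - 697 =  -17^1 * 41^1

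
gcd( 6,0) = 6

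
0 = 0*95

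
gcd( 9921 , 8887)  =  1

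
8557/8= 1069  +  5/8 = 1069.62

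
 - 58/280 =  - 1 + 111/140= - 0.21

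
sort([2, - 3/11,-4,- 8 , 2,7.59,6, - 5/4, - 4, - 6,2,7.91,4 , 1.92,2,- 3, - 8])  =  [  -  8, - 8,  -  6, - 4, - 4, - 3,-5/4,- 3/11 , 1.92,2,2, 2,2,4 , 6, 7.59,7.91 ] 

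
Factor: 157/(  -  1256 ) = -2^(-3 )=- 1/8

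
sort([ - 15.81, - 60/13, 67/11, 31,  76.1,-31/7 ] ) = [ - 15.81, - 60/13, - 31/7, 67/11,  31 , 76.1 ]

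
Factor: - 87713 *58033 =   -  131^1* 239^1*367^1* 443^1 = - 5090248529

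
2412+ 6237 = 8649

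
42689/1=42689 = 42689.00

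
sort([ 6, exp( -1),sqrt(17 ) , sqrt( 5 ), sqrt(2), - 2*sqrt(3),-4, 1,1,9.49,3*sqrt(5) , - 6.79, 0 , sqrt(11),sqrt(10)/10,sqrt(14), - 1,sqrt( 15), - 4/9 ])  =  [ - 6.79, - 4 , - 2*sqrt( 3), - 1, -4/9,0,sqrt(10 ) /10 , exp( - 1 ),1,1,sqrt(2), sqrt ( 5),sqrt(11 ), sqrt(14 ),sqrt(15), sqrt(17 ), 6,3*sqrt(5)  ,  9.49 ] 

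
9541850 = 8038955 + 1502895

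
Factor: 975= 3^1 * 5^2*13^1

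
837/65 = 837/65= 12.88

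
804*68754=55278216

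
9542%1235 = 897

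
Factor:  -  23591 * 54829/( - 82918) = 1293470939/82918=2^( - 1) *11^( - 1)*31^1*761^1*3769^( - 1 ) * 54829^1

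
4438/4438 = 1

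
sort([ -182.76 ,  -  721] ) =[ - 721, - 182.76 ] 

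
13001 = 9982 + 3019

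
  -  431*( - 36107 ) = 15562117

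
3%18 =3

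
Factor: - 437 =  - 19^1*23^1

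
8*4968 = 39744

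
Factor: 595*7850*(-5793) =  - 27057654750  =  -2^1 * 3^1*5^3*7^1*17^1*157^1 * 1931^1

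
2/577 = 2/577   =  0.00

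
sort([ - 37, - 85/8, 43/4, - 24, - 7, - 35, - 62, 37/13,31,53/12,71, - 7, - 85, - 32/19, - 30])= [-85 , - 62, - 37, - 35, - 30, - 24, - 85/8, - 7, - 7, - 32/19, 37/13 , 53/12,43/4, 31, 71 ]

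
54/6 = 9 = 9.00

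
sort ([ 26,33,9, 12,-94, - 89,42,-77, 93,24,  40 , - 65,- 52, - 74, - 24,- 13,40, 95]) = [-94,- 89,-77,-74, - 65,  -  52,-24,-13, 9, 12, 24,26,33,40, 40,42,93 , 95 ]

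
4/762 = 2/381 = 0.01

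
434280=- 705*( - 616 )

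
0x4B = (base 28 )2J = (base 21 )3c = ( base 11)69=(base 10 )75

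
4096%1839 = 418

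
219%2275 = 219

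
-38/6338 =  - 1 + 3150/3169=-  0.01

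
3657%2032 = 1625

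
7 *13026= 91182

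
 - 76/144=-19/36 = - 0.53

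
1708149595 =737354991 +970794604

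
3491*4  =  13964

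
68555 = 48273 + 20282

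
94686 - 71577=23109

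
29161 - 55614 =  - 26453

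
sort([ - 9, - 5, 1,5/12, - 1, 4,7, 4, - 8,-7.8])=[ - 9,-8, - 7.8 ,-5,-1 , 5/12 , 1, 4,4, 7]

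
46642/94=23321/47=496.19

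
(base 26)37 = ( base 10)85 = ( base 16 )55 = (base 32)2l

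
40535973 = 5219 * 7767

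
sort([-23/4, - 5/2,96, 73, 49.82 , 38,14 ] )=[ - 23/4, - 5/2,14,38 , 49.82, 73, 96 ] 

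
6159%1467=291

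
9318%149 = 80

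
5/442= 5/442 = 0.01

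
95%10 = 5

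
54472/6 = 27236/3 = 9078.67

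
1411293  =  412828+998465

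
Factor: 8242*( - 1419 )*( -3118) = 36466250964 = 2^2*3^1* 11^1 * 13^1*43^1*317^1 * 1559^1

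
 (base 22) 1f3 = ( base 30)r7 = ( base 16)331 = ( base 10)817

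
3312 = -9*( - 368)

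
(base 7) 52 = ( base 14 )29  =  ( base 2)100101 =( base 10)37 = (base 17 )23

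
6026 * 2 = 12052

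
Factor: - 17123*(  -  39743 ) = 11^1*3613^1*17123^1 =680519389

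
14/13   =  14/13 = 1.08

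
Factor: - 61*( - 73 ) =4453 = 61^1 * 73^1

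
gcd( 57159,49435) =1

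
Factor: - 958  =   -2^1* 479^1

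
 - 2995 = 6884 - 9879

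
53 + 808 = 861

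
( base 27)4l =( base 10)129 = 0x81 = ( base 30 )49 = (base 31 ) 45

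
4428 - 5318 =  - 890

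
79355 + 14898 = 94253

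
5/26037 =5/26037= 0.00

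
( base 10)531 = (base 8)1023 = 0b1000010011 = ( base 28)ir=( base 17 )1e4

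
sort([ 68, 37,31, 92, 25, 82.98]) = [25, 31,  37,  68,82.98 , 92] 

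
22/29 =22/29 = 0.76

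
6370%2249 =1872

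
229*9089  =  2081381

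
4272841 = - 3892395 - -8165236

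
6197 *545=3377365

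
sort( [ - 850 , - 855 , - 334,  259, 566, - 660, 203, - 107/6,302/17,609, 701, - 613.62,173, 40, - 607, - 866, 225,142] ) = [ - 866 , - 855, - 850, - 660,  -  613.62, - 607, - 334,-107/6,302/17,40, 142, 173, 203 , 225,259,566, 609,701 ] 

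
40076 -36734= 3342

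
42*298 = 12516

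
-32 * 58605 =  - 1875360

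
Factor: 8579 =23^1*373^1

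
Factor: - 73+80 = 7 = 7^1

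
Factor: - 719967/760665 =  - 743/785 = - 5^( - 1 )*157^ ( - 1)* 743^1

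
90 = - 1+91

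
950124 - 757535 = 192589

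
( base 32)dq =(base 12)30A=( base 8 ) 672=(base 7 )1201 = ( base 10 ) 442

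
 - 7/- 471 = 7/471 = 0.01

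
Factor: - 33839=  - 13^1* 19^1*137^1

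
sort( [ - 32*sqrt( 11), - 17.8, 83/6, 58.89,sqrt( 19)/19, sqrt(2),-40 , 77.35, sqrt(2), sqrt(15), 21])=[ - 32*sqrt(11), - 40, - 17.8 , sqrt(19)/19,  sqrt(2),sqrt(2), sqrt( 15 ),83/6, 21, 58.89, 77.35 ]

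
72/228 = 6/19 = 0.32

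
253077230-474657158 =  - 221579928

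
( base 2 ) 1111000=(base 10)120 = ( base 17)71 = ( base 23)55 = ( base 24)50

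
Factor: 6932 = 2^2  *  1733^1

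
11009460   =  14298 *770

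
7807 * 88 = 687016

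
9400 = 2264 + 7136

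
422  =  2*211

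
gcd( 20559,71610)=231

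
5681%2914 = 2767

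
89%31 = 27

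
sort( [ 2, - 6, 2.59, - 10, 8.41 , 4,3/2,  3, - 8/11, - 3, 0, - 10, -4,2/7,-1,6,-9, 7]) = [- 10, - 10, - 9, - 6, - 4,  -  3, - 1, - 8/11,0, 2/7, 3/2, 2, 2.59,3, 4,  6, 7  ,  8.41]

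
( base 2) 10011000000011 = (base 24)glb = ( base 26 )EA7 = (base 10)9731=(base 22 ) K27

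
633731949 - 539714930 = 94017019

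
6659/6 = 6659/6 = 1109.83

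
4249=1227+3022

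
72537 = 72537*1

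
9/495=1/55 = 0.02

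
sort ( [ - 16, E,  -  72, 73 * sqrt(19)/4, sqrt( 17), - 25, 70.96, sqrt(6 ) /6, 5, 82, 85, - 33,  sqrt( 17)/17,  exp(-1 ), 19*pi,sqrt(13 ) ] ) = [ - 72, - 33 , - 25,  -  16, sqrt ( 17 )/17, exp(- 1), sqrt(6)/6, E,sqrt( 13),sqrt( 17 ), 5, 19*pi,70.96 , 73*sqrt( 19 )/4, 82, 85 ] 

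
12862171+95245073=108107244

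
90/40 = 2 + 1/4 = 2.25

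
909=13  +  896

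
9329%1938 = 1577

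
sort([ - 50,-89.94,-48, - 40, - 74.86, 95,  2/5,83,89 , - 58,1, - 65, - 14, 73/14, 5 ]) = [ - 89.94,  -  74.86, - 65,-58, - 50,  -  48, - 40, - 14,2/5,  1,5,73/14,83, 89,95 ] 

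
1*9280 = 9280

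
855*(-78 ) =  -  66690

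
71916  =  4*17979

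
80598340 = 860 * 93719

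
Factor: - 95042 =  - 2^1*47521^1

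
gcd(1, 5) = 1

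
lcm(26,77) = 2002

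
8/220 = 2/55 = 0.04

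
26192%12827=538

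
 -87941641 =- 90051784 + 2110143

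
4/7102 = 2/3551 = 0.00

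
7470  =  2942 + 4528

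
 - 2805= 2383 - 5188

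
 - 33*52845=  - 1743885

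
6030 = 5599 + 431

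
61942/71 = 61942/71= 872.42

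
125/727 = 125/727 = 0.17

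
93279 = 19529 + 73750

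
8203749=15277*537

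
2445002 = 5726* 427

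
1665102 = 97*17166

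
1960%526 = 382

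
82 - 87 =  - 5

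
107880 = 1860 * 58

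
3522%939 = 705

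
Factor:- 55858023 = - 3^2*13^1 * 281^1*1699^1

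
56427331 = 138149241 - 81721910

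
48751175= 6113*7975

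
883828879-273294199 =610534680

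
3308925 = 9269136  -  5960211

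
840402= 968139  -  127737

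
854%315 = 224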